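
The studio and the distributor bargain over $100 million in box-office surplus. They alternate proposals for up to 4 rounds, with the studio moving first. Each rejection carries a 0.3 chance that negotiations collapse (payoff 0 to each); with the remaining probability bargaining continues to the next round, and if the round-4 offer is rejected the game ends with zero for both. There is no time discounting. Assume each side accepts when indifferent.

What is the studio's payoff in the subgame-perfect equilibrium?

Round 4 (the distributor proposes): rejection yields 0 for the studio; the distributor offers 0 and keeps 100.
Round 3 (the studio proposes): rejecting gives the distributor an expected 0.7 × 100 = 70; the studio offers that and keeps 30.
Round 2 (the distributor proposes): rejecting gives the studio an expected 0.7 × 30 = 21. The distributor offers 21 and keeps 100 − 21 = 79.
Round 1 (the studio proposes): rejecting gives the distributor an expected 0.7 × 79 = 55.3; the studio offers that and keeps 44.7.

44.7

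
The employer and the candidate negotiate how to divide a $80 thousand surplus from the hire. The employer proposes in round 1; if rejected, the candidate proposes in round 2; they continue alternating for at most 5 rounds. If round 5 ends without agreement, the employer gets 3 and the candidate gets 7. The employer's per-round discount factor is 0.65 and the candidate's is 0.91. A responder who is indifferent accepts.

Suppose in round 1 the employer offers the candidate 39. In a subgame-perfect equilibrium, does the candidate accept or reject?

Round 5 (the employer proposes): the candidate gets 7 if talks fail, so the employer offers 7 and keeps 73.
Round 4 (the candidate proposes): the employer can get 73 next round, worth 0.65 × 73 = 47.45 now, so the candidate offers 47.45, keeping 32.55.
Round 3 (the employer proposes): the candidate can get 32.55 next round, worth 0.91 × 32.55 = 29.6205 now; the employer offers that and keeps 50.3795.
Round 2 (the candidate proposes): the employer can get 50.3795 next round, worth 0.65 × 50.3795 = 32.746675 now. The candidate offers 32.746675 and keeps 80 − 32.746675 = 47.253325.
So by rejecting in round 1, the candidate gets 47.253325 next round, worth 0.91 × 47.253325 = 43.00052575 now.
Offer 39 < 43.00052575, so the candidate rejects.

Reject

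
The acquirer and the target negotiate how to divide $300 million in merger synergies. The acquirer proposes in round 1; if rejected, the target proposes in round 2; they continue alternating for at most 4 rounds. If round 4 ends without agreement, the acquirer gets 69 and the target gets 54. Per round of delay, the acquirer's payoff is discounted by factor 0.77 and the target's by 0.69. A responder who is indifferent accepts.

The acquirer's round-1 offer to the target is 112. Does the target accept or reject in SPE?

Round 4 (the target proposes): the acquirer gets 69 if talks fail, so the target offers 69 and keeps 231.
Round 3 (the acquirer proposes): the target can get 231 next round, worth 0.69 × 231 = 159.39 now; the acquirer offers that and keeps 140.61.
Round 2 (the target proposes): the acquirer can get 140.61 next round, worth 0.77 × 140.61 = 108.2697 now. The target offers 108.2697 and keeps 300 − 108.2697 = 191.7303.
So by rejecting in round 1, the target gets 191.7303 next round, worth 0.69 × 191.7303 = 132.293907 now.
Offer 112 < 132.293907, so the target rejects.

Reject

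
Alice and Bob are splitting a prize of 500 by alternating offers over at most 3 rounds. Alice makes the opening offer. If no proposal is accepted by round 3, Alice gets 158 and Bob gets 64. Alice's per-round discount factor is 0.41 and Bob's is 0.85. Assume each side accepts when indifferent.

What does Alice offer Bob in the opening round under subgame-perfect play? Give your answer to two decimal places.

273.05

By backward induction:
Round 3 (Alice proposes): Bob gets 64 if talks fail, so Alice offers 64 and keeps 436.
Round 2 (Bob proposes): Alice can get 436 next round, worth 0.41 × 436 = 178.76 now; Bob offers that and keeps 321.24.
Round 1 (Alice proposes): Bob can get 321.24 next round, worth 0.85 × 321.24 = 273.054 now; Alice offers that and keeps 226.946.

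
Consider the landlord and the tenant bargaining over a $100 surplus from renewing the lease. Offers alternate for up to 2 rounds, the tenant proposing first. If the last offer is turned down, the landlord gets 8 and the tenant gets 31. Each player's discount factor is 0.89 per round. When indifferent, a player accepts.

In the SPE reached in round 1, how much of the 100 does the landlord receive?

Work backward from the last round.
Round 2 (the landlord proposes): the tenant gets 31 if talks fail, so the landlord offers 31 and keeps 69.
Round 1 (the tenant proposes): the landlord can get 69 next round, worth 0.89 × 69 = 61.41 now. The tenant offers 61.41 and keeps 100 − 61.41 = 38.59.

61.41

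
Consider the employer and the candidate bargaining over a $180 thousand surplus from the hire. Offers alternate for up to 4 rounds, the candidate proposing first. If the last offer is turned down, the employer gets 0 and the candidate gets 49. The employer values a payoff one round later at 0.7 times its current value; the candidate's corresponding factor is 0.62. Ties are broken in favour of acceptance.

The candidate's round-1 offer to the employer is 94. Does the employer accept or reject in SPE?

Round 4 (the employer proposes): the candidate gets 49 if talks fail, so the employer offers 49 and keeps 131.
Round 3 (the candidate proposes): the employer can get 131 next round, worth 0.7 × 131 = 91.7 now, so the candidate offers 91.7, keeping 88.3.
Round 2 (the employer proposes): the candidate can get 88.3 next round, worth 0.62 × 88.3 = 54.746 now. The employer offers 54.746 and keeps 180 − 54.746 = 125.254.
So by rejecting in round 1, the employer gets 125.254 next round, worth 0.7 × 125.254 = 87.6778 now.
Offer 94 ≥ 87.6778, so the employer accepts.

Accept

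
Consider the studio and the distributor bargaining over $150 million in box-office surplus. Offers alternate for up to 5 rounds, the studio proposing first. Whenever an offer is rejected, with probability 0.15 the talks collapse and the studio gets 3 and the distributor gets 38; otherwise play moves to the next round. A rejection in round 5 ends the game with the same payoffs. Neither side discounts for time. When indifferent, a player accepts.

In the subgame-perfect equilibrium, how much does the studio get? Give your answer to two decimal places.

88.06

Round 5 (the studio proposes): the distributor gets 38 if talks fail, so the studio offers 38 and keeps 112.
Round 4 (the distributor proposes): rejecting gives the studio an expected 0.85 × 112 + 0.15 × 3 = 95.65, so the distributor offers 95.65, keeping 54.35.
Round 3 (the studio proposes): rejecting gives the distributor an expected 0.85 × 54.35 + 0.15 × 38 = 51.8975. The studio offers 51.8975 and keeps 150 − 51.8975 = 98.1025.
Round 2 (the distributor proposes): rejecting gives the studio an expected 0.85 × 98.1025 + 0.15 × 3 = 83.837125, so the distributor offers 83.837125, keeping 66.162875.
Round 1 (the studio proposes): rejecting gives the distributor an expected 0.85 × 66.162875 + 0.15 × 38 = 61.93844375, so the studio offers 61.93844375, keeping 88.06155625.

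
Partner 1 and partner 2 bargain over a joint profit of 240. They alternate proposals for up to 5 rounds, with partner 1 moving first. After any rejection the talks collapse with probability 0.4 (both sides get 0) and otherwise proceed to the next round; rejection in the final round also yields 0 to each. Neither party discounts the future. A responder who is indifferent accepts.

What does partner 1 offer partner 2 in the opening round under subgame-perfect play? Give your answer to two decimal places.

By backward induction:
Round 5 (partner 1 proposes): partner 2 will accept anything ≥ 0, so partner 1 offers 0 and keeps 240.
Round 4 (partner 2 proposes): rejecting gives partner 1 an expected 0.6 × 240 = 144. Partner 2 offers 144 and keeps 240 − 144 = 96.
Round 3 (partner 1 proposes): rejecting gives partner 2 an expected 0.6 × 96 = 57.6, so partner 1 offers 57.6, keeping 182.4.
Round 2 (partner 2 proposes): rejecting gives partner 1 an expected 0.6 × 182.4 = 109.44. Partner 2 offers 109.44 and keeps 240 − 109.44 = 130.56.
Round 1 (partner 1 proposes): rejecting gives partner 2 an expected 0.6 × 130.56 = 78.336; partner 1 offers that and keeps 161.664.

78.34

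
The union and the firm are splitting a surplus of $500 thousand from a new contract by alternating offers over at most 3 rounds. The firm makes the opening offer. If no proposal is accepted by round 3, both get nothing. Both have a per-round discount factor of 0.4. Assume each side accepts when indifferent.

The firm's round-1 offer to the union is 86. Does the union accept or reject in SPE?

Round 3 (the firm proposes): the union will accept anything ≥ 0, so the firm offers 0 and keeps 500.
Round 2 (the union proposes): the firm can get 500 next round, worth 0.4 × 500 = 200 now; the union offers that and keeps 300.
So by rejecting in round 1, the union gets 300 next round, worth 0.4 × 300 = 120 now.
Offer 86 < 120, so the union rejects.

Reject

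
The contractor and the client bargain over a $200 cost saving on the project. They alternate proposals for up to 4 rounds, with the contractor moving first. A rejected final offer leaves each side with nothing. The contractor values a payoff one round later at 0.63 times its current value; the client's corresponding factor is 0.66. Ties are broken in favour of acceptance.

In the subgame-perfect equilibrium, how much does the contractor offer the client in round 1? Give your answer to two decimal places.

103.73

Round 4 (the client proposes): rejection yields 0 for the contractor; the client offers 0 and keeps 200.
Round 3 (the contractor proposes): the client can get 200 next round, worth 0.66 × 200 = 132 now, so the contractor offers 132, keeping 68.
Round 2 (the client proposes): the contractor can get 68 next round, worth 0.63 × 68 = 42.84 now. The client offers 42.84 and keeps 200 − 42.84 = 157.16.
Round 1 (the contractor proposes): the client can get 157.16 next round, worth 0.66 × 157.16 = 103.7256 now, so the contractor offers 103.7256, keeping 96.2744.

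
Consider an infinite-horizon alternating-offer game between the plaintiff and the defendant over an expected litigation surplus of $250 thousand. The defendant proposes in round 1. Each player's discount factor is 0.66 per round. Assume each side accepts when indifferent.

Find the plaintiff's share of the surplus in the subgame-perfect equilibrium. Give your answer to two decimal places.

In a stationary SPE each proposer offers the other exactly their discounted continuation value.
If the defendant keeps x when proposing and the plaintiff keeps y when proposing, then x = 250 − 0.66y and y = 250 − 0.66x.
Solving: x = 250(1 − 0.66) / (1 − 0.66·0.66) = 85 / 0.5644 ≈ 150.6024.
The plaintiff gets 250 − 150.6024 ≈ 99.3976.

99.40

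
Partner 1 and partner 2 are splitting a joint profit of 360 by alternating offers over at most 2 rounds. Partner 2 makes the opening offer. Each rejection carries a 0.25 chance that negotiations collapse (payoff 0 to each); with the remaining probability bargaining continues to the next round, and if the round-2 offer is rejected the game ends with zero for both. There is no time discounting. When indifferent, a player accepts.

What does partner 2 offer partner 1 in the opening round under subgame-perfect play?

270

Round 2 (partner 1 proposes): partner 2 will accept anything ≥ 0, so partner 1 offers 0 and keeps 360.
Round 1 (partner 2 proposes): rejecting gives partner 1 an expected 0.75 × 360 = 270. Partner 2 offers 270 and keeps 360 − 270 = 90.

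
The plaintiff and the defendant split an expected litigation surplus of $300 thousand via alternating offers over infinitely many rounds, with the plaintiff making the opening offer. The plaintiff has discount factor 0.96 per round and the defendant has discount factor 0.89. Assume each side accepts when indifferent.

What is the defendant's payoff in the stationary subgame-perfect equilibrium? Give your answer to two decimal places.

73.35

When the plaintiff proposes, the defendant accepts any offer worth at least 0.89 times what the defendant would get by proposing next round; and vice versa.
This gives x = 300 − 0.89y and y = 300 − 0.96x, where x and y are each side's share when it proposes.
Hence (1 − 0.89·0.96)x = 300(1 − 0.89), i.e. 0.1456·x = 33.
x ≈ 226.6484; the defendant's share is 300 − x ≈ 73.3516.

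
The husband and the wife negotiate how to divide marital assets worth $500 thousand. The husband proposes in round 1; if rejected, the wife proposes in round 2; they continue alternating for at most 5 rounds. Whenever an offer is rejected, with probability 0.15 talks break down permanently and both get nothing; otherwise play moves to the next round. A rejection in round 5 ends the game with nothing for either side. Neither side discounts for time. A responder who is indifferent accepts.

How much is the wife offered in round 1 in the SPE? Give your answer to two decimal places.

Round 5 (the husband proposes): the wife will accept anything ≥ 0, so the husband offers 0 and keeps 500.
Round 4 (the wife proposes): rejecting gives the husband an expected 0.85 × 500 = 425, so the wife offers 425, keeping 75.
Round 3 (the husband proposes): rejecting gives the wife an expected 0.85 × 75 = 63.75; the husband offers that and keeps 436.25.
Round 2 (the wife proposes): rejecting gives the husband an expected 0.85 × 436.25 = 370.8125; the wife offers that and keeps 129.1875.
Round 1 (the husband proposes): rejecting gives the wife an expected 0.85 × 129.1875 = 109.809375. The husband offers 109.809375 and keeps 500 − 109.809375 = 390.190625.

109.81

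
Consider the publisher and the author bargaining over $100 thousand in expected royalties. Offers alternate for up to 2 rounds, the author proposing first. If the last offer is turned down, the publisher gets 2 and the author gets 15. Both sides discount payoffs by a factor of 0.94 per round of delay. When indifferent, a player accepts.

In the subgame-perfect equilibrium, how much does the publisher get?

Round 2 (the publisher proposes): the author gets 15 if talks fail, so the publisher offers 15 and keeps 85.
Round 1 (the author proposes): the publisher can get 85 next round, worth 0.94 × 85 = 79.9 now; the author offers that and keeps 20.1.

79.9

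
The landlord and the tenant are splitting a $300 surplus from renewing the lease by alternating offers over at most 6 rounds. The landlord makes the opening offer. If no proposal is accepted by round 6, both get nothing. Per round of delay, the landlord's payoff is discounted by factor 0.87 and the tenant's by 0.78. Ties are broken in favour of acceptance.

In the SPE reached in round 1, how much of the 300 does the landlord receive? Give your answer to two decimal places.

141.18

Round 6 (the tenant proposes): the landlord will accept anything ≥ 0, so the tenant offers 0 and keeps 300.
Round 5 (the landlord proposes): the tenant can get 300 next round, worth 0.78 × 300 = 234 now; the landlord offers that and keeps 66.
Round 4 (the tenant proposes): the landlord can get 66 next round, worth 0.87 × 66 = 57.42 now. The tenant offers 57.42 and keeps 300 − 57.42 = 242.58.
Round 3 (the landlord proposes): the tenant can get 242.58 next round, worth 0.78 × 242.58 = 189.2124 now. The landlord offers 189.2124 and keeps 300 − 189.2124 = 110.7876.
Round 2 (the tenant proposes): the landlord can get 110.7876 next round, worth 0.87 × 110.7876 = 96.385212 now. The tenant offers 96.385212 and keeps 300 − 96.385212 = 203.614788.
Round 1 (the landlord proposes): the tenant can get 203.614788 next round, worth 0.78 × 203.614788 = 158.81953464 now; the landlord offers that and keeps 141.18046536.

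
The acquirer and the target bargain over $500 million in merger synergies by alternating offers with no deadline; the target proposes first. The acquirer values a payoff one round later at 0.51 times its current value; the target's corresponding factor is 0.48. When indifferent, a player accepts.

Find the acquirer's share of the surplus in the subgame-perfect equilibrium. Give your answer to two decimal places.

175.58

When the target proposes, the acquirer accepts any offer worth at least 0.51 times what the acquirer would get by proposing next round; and vice versa.
This gives x = 500 − 0.51y and y = 500 − 0.48x, where x and y are each side's share when it proposes.
Hence (1 − 0.51·0.48)x = 500(1 − 0.51), i.e. 0.7552·x = 245.
x ≈ 324.4174; the acquirer's share is 500 − x ≈ 175.5826.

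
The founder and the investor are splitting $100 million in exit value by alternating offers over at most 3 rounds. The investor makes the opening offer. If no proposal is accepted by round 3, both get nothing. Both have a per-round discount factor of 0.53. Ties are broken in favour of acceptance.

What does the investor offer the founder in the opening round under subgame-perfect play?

24.91

Round 3 (the investor proposes): the founder will accept anything ≥ 0, so the investor offers 0 and keeps 100.
Round 2 (the founder proposes): the investor can get 100 next round, worth 0.53 × 100 = 53 now, so the founder offers 53, keeping 47.
Round 1 (the investor proposes): the founder can get 47 next round, worth 0.53 × 47 = 24.91 now; the investor offers that and keeps 75.09.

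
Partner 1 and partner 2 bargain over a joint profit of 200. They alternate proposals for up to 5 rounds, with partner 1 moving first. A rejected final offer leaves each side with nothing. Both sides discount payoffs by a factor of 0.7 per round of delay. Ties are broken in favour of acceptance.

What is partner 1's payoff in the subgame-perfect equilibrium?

By backward induction:
Round 5 (partner 1 proposes): rejection yields 0 for partner 2; partner 1 offers 0 and keeps 200.
Round 4 (partner 2 proposes): partner 1 can get 200 next round, worth 0.7 × 200 = 140 now; partner 2 offers that and keeps 60.
Round 3 (partner 1 proposes): partner 2 can get 60 next round, worth 0.7 × 60 = 42 now; partner 1 offers that and keeps 158.
Round 2 (partner 2 proposes): partner 1 can get 158 next round, worth 0.7 × 158 = 110.6 now; partner 2 offers that and keeps 89.4.
Round 1 (partner 1 proposes): partner 2 can get 89.4 next round, worth 0.7 × 89.4 = 62.58 now; partner 1 offers that and keeps 137.42.

137.42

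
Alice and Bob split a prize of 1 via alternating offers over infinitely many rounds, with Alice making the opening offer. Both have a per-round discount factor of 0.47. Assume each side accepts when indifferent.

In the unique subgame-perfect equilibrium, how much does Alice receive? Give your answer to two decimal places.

0.68

In a stationary SPE each proposer offers the other exactly their discounted continuation value.
If Alice keeps x when proposing and Bob keeps y when proposing, then x = 1 − 0.47y and y = 1 − 0.47x.
Solving: x = 1(1 − 0.47) / (1 − 0.47·0.47) = 0.53 / 0.7791 ≈ 0.6803.
Bob gets 1 − 0.6803 ≈ 0.3197.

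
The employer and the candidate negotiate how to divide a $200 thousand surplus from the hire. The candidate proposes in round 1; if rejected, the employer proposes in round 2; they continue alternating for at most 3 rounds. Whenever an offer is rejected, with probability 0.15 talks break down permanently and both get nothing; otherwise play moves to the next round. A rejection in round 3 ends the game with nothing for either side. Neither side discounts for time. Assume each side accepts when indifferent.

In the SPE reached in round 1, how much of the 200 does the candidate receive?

174.5

By backward induction:
Round 3 (the candidate proposes): the employer will accept anything ≥ 0, so the candidate offers 0 and keeps 200.
Round 2 (the employer proposes): rejecting gives the candidate an expected 0.85 × 200 = 170, so the employer offers 170, keeping 30.
Round 1 (the candidate proposes): rejecting gives the employer an expected 0.85 × 30 = 25.5, so the candidate offers 25.5, keeping 174.5.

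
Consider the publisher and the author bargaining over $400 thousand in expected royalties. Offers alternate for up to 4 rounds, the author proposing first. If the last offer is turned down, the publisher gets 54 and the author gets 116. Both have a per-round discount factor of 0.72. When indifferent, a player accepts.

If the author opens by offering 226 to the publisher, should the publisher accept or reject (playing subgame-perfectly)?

Round 4 (the publisher proposes): the author gets 116 if talks fail, so the publisher offers 116 and keeps 284.
Round 3 (the author proposes): the publisher can get 284 next round, worth 0.72 × 284 = 204.48 now; the author offers that and keeps 195.52.
Round 2 (the publisher proposes): the author can get 195.52 next round, worth 0.72 × 195.52 = 140.7744 now, so the publisher offers 140.7744, keeping 259.2256.
So by rejecting in round 1, the publisher gets 259.2256 next round, worth 0.72 × 259.2256 = 186.642432 now.
Offer 226 ≥ 186.642432, so the publisher accepts.

Accept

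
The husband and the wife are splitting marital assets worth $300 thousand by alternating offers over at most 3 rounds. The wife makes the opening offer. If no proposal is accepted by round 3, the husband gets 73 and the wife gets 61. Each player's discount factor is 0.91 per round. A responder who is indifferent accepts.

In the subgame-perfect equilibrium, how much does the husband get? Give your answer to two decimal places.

85.02

Round 3 (the wife proposes): the husband gets 73 if talks fail, so the wife offers 73 and keeps 227.
Round 2 (the husband proposes): the wife can get 227 next round, worth 0.91 × 227 = 206.57 now, so the husband offers 206.57, keeping 93.43.
Round 1 (the wife proposes): the husband can get 93.43 next round, worth 0.91 × 93.43 = 85.0213 now, so the wife offers 85.0213, keeping 214.9787.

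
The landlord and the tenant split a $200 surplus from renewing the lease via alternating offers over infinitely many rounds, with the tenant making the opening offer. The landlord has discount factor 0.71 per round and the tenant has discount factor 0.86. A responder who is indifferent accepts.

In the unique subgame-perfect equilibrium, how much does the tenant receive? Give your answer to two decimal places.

When the tenant proposes, the landlord accepts any offer worth at least 0.71 times what the landlord would get by proposing next round; and vice versa.
This gives x = 200 − 0.71y and y = 200 − 0.86x, where x and y are each side's share when it proposes.
Hence (1 − 0.71·0.86)x = 200(1 − 0.71), i.e. 0.3894·x = 58.
x ≈ 148.9471; the landlord's share is 200 − x ≈ 51.0529.

148.95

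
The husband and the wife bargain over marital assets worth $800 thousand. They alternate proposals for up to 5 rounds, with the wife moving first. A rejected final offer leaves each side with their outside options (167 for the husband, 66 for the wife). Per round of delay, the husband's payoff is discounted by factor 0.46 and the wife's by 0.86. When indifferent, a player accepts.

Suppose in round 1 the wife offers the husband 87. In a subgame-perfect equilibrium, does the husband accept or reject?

Work out the husband's continuation value if the offer is rejected.
Round 5 (the wife proposes): the husband gets 167 if talks fail, so the wife offers 167 and keeps 633.
Round 4 (the husband proposes): the wife can get 633 next round, worth 0.86 × 633 = 544.38 now, so the husband offers 544.38, keeping 255.62.
Round 3 (the wife proposes): the husband can get 255.62 next round, worth 0.46 × 255.62 = 117.5852 now, so the wife offers 117.5852, keeping 682.4148.
Round 2 (the husband proposes): the wife can get 682.4148 next round, worth 0.86 × 682.4148 = 586.876728 now. The husband offers 586.876728 and keeps 800 − 586.876728 = 213.123272.
So by rejecting in round 1, the husband gets 213.123272 next round, worth 0.46 × 213.123272 = 98.03670512 now.
Offer 87 < 98.03670512, so the husband rejects.

Reject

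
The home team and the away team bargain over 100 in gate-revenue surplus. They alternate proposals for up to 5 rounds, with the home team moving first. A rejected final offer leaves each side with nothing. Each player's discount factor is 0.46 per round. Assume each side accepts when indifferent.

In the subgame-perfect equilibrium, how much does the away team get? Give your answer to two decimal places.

By backward induction:
Round 5 (the home team proposes): the away team will accept anything ≥ 0, so the home team offers 0 and keeps 100.
Round 4 (the away team proposes): the home team can get 100 next round, worth 0.46 × 100 = 46 now. The away team offers 46 and keeps 100 − 46 = 54.
Round 3 (the home team proposes): the away team can get 54 next round, worth 0.46 × 54 = 24.84 now, so the home team offers 24.84, keeping 75.16.
Round 2 (the away team proposes): the home team can get 75.16 next round, worth 0.46 × 75.16 = 34.5736 now; the away team offers that and keeps 65.4264.
Round 1 (the home team proposes): the away team can get 65.4264 next round, worth 0.46 × 65.4264 = 30.096144 now. The home team offers 30.096144 and keeps 100 − 30.096144 = 69.903856.

30.10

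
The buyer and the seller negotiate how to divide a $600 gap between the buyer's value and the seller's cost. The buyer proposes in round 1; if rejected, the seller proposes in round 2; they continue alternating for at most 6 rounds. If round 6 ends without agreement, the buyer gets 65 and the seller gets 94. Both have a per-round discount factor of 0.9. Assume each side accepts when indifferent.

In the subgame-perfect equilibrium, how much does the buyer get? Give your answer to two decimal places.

186.35

Work backward from the last round.
Round 6 (the seller proposes): the buyer gets 65 if talks fail, so the seller offers 65 and keeps 535.
Round 5 (the buyer proposes): the seller can get 535 next round, worth 0.9 × 535 = 481.5 now. The buyer offers 481.5 and keeps 600 − 481.5 = 118.5.
Round 4 (the seller proposes): the buyer can get 118.5 next round, worth 0.9 × 118.5 = 106.65 now; the seller offers that and keeps 493.35.
Round 3 (the buyer proposes): the seller can get 493.35 next round, worth 0.9 × 493.35 = 444.015 now. The buyer offers 444.015 and keeps 600 − 444.015 = 155.985.
Round 2 (the seller proposes): the buyer can get 155.985 next round, worth 0.9 × 155.985 = 140.3865 now; the seller offers that and keeps 459.6135.
Round 1 (the buyer proposes): the seller can get 459.6135 next round, worth 0.9 × 459.6135 = 413.65215 now; the buyer offers that and keeps 186.34785.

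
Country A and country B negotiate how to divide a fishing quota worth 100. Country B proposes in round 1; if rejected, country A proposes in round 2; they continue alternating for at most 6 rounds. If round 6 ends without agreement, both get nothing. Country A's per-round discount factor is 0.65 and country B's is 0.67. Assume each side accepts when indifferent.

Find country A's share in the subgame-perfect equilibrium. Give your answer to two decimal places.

Round 6 (country A proposes): rejection yields 0 for country B; country A offers 0 and keeps 100.
Round 5 (country B proposes): country A can get 100 next round, worth 0.65 × 100 = 65 now, so country B offers 65, keeping 35.
Round 4 (country A proposes): country B can get 35 next round, worth 0.67 × 35 = 23.45 now. Country A offers 23.45 and keeps 100 − 23.45 = 76.55.
Round 3 (country B proposes): country A can get 76.55 next round, worth 0.65 × 76.55 = 49.7575 now, so country B offers 49.7575, keeping 50.2425.
Round 2 (country A proposes): country B can get 50.2425 next round, worth 0.67 × 50.2425 = 33.662475 now. Country A offers 33.662475 and keeps 100 − 33.662475 = 66.337525.
Round 1 (country B proposes): country A can get 66.337525 next round, worth 0.65 × 66.337525 = 43.11939125 now; country B offers that and keeps 56.88060875.

43.12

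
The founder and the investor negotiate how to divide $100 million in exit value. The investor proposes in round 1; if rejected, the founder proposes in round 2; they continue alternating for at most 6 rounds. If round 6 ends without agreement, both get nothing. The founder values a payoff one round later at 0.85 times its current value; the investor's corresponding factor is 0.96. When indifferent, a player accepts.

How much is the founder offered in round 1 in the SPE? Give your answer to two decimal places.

Round 6 (the founder proposes): rejection yields 0 for the investor; the founder offers 0 and keeps 100.
Round 5 (the investor proposes): the founder can get 100 next round, worth 0.85 × 100 = 85 now; the investor offers that and keeps 15.
Round 4 (the founder proposes): the investor can get 15 next round, worth 0.96 × 15 = 14.4 now, so the founder offers 14.4, keeping 85.6.
Round 3 (the investor proposes): the founder can get 85.6 next round, worth 0.85 × 85.6 = 72.76 now, so the investor offers 72.76, keeping 27.24.
Round 2 (the founder proposes): the investor can get 27.24 next round, worth 0.96 × 27.24 = 26.1504 now, so the founder offers 26.1504, keeping 73.8496.
Round 1 (the investor proposes): the founder can get 73.8496 next round, worth 0.85 × 73.8496 = 62.77216 now. The investor offers 62.77216 and keeps 100 − 62.77216 = 37.22784.

62.77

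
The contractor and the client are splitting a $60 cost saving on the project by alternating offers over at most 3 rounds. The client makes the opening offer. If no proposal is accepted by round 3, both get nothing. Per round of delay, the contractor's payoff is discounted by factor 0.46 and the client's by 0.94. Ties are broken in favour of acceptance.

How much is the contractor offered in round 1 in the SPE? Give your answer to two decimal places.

1.66

By backward induction:
Round 3 (the client proposes): rejection yields 0 for the contractor; the client offers 0 and keeps 60.
Round 2 (the contractor proposes): the client can get 60 next round, worth 0.94 × 60 = 56.4 now, so the contractor offers 56.4, keeping 3.6.
Round 1 (the client proposes): the contractor can get 3.6 next round, worth 0.46 × 3.6 = 1.656 now; the client offers that and keeps 58.344.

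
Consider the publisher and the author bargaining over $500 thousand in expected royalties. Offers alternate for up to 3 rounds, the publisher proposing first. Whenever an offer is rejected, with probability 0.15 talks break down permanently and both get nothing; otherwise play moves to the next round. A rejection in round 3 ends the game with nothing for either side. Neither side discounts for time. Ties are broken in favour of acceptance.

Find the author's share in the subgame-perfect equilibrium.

63.75

Round 3 (the publisher proposes): rejection yields 0 for the author; the publisher offers 0 and keeps 500.
Round 2 (the author proposes): rejecting gives the publisher an expected 0.85 × 500 = 425; the author offers that and keeps 75.
Round 1 (the publisher proposes): rejecting gives the author an expected 0.85 × 75 = 63.75; the publisher offers that and keeps 436.25.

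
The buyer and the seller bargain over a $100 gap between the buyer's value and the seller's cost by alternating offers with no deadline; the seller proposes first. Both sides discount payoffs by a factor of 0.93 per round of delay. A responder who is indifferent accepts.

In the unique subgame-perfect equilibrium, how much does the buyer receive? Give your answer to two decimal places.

When the seller proposes, the buyer accepts any offer worth at least 0.93 times what the buyer would get by proposing next round; and vice versa.
This gives x = 100 − 0.93y and y = 100 − 0.93x, where x and y are each side's share when it proposes.
Hence (1 − 0.93·0.93)x = 100(1 − 0.93), i.e. 0.1351·x = 7.
x ≈ 51.8135; the buyer's share is 100 − x ≈ 48.1865.

48.19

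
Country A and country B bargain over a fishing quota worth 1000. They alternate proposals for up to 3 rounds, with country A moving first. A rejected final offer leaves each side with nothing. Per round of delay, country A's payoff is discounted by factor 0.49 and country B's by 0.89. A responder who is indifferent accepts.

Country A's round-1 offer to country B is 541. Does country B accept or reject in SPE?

Round 3 (country A proposes): rejection yields 0 for country B; country A offers 0 and keeps 1000.
Round 2 (country B proposes): country A can get 1000 next round, worth 0.49 × 1000 = 490 now, so country B offers 490, keeping 510.
So by rejecting in round 1, country B gets 510 next round, worth 0.89 × 510 = 453.9 now.
Offer 541 ≥ 453.9, so country B accepts.

Accept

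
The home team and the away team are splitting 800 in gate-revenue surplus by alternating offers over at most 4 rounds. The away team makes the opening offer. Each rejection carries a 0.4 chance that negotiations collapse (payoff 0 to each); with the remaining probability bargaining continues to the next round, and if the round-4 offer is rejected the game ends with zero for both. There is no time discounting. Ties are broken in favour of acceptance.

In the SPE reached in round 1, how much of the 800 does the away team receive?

Round 4 (the home team proposes): rejection yields 0 for the away team; the home team offers 0 and keeps 800.
Round 3 (the away team proposes): rejecting gives the home team an expected 0.6 × 800 = 480. The away team offers 480 and keeps 800 − 480 = 320.
Round 2 (the home team proposes): rejecting gives the away team an expected 0.6 × 320 = 192; the home team offers that and keeps 608.
Round 1 (the away team proposes): rejecting gives the home team an expected 0.6 × 608 = 364.8; the away team offers that and keeps 435.2.

435.2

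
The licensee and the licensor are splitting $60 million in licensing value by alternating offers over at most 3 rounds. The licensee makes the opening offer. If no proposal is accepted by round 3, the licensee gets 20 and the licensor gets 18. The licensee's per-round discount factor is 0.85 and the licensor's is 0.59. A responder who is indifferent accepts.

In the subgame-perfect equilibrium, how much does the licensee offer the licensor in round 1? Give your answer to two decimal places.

Round 3 (the licensee proposes): the licensor gets 18 if talks fail, so the licensee offers 18 and keeps 42.
Round 2 (the licensor proposes): the licensee can get 42 next round, worth 0.85 × 42 = 35.7 now. The licensor offers 35.7 and keeps 60 − 35.7 = 24.3.
Round 1 (the licensee proposes): the licensor can get 24.3 next round, worth 0.59 × 24.3 = 14.337 now; the licensee offers that and keeps 45.663.

14.34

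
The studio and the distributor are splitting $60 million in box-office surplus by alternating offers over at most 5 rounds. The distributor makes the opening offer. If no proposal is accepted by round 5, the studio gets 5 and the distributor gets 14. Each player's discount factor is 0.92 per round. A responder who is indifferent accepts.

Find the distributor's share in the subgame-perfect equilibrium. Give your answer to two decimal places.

48.26

Round 5 (the distributor proposes): the studio gets 5 if talks fail, so the distributor offers 5 and keeps 55.
Round 4 (the studio proposes): the distributor can get 55 next round, worth 0.92 × 55 = 50.6 now. The studio offers 50.6 and keeps 60 − 50.6 = 9.4.
Round 3 (the distributor proposes): the studio can get 9.4 next round, worth 0.92 × 9.4 = 8.648 now. The distributor offers 8.648 and keeps 60 − 8.648 = 51.352.
Round 2 (the studio proposes): the distributor can get 51.352 next round, worth 0.92 × 51.352 = 47.24384 now; the studio offers that and keeps 12.75616.
Round 1 (the distributor proposes): the studio can get 12.75616 next round, worth 0.92 × 12.75616 = 11.7356672 now, so the distributor offers 11.7356672, keeping 48.2643328.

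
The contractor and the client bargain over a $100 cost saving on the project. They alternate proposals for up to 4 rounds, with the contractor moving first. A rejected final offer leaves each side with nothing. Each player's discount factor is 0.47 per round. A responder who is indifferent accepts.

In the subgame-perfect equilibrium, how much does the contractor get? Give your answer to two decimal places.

Round 4 (the client proposes): rejection yields 0 for the contractor; the client offers 0 and keeps 100.
Round 3 (the contractor proposes): the client can get 100 next round, worth 0.47 × 100 = 47 now, so the contractor offers 47, keeping 53.
Round 2 (the client proposes): the contractor can get 53 next round, worth 0.47 × 53 = 24.91 now, so the client offers 24.91, keeping 75.09.
Round 1 (the contractor proposes): the client can get 75.09 next round, worth 0.47 × 75.09 = 35.2923 now. The contractor offers 35.2923 and keeps 100 − 35.2923 = 64.7077.

64.71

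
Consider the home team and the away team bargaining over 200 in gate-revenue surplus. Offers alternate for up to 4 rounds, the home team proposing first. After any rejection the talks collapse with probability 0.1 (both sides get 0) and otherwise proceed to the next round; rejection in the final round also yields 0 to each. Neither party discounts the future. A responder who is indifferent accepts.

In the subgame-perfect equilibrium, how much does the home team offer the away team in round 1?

163.8

By backward induction:
Round 4 (the away team proposes): the home team will accept anything ≥ 0, so the away team offers 0 and keeps 200.
Round 3 (the home team proposes): rejecting gives the away team an expected 0.9 × 200 = 180, so the home team offers 180, keeping 20.
Round 2 (the away team proposes): rejecting gives the home team an expected 0.9 × 20 = 18, so the away team offers 18, keeping 182.
Round 1 (the home team proposes): rejecting gives the away team an expected 0.9 × 182 = 163.8, so the home team offers 163.8, keeping 36.2.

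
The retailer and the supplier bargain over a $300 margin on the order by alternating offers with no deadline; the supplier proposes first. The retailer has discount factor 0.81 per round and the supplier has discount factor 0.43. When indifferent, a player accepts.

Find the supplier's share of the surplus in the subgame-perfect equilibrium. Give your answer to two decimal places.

87.46

When the supplier proposes, the retailer accepts any offer worth at least 0.81 times what the retailer would get by proposing next round; and vice versa.
This gives x = 300 − 0.81y and y = 300 − 0.43x, where x and y are each side's share when it proposes.
Hence (1 − 0.81·0.43)x = 300(1 − 0.81), i.e. 0.6517·x = 57.
x ≈ 87.4636; the retailer's share is 300 − x ≈ 212.5364.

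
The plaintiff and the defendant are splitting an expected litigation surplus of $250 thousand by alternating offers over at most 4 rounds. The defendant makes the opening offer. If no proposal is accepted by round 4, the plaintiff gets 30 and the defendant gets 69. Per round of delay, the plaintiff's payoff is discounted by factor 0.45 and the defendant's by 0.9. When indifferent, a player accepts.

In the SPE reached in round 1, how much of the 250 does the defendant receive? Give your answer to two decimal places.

Round 4 (the plaintiff proposes): the defendant gets 69 if talks fail, so the plaintiff offers 69 and keeps 181.
Round 3 (the defendant proposes): the plaintiff can get 181 next round, worth 0.45 × 181 = 81.45 now. The defendant offers 81.45 and keeps 250 − 81.45 = 168.55.
Round 2 (the plaintiff proposes): the defendant can get 168.55 next round, worth 0.9 × 168.55 = 151.695 now; the plaintiff offers that and keeps 98.305.
Round 1 (the defendant proposes): the plaintiff can get 98.305 next round, worth 0.45 × 98.305 = 44.23725 now, so the defendant offers 44.23725, keeping 205.76275.

205.76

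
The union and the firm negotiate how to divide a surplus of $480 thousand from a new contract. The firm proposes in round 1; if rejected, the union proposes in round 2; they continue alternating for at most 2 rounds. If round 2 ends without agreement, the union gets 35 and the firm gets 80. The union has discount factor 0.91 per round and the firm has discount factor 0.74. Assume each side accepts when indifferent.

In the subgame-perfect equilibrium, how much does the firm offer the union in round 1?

364

Round 2 (the union proposes): the firm gets 80 if talks fail, so the union offers 80 and keeps 400.
Round 1 (the firm proposes): the union can get 400 next round, worth 0.91 × 400 = 364 now; the firm offers that and keeps 116.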